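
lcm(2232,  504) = 15624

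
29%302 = 29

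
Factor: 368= 2^4 * 23^1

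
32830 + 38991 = 71821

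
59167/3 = 59167/3 =19722.33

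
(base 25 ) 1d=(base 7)53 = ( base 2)100110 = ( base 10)38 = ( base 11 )35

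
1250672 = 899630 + 351042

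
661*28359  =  18745299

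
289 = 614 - 325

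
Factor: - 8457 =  - 3^1*2819^1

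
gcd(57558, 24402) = 6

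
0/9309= 0= 0.00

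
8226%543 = 81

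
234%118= 116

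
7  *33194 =232358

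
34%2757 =34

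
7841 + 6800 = 14641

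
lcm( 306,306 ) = 306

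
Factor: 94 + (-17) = 77 = 7^1*11^1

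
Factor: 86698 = 2^1*67^1*647^1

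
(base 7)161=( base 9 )112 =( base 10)92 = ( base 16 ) 5c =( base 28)38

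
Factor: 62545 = 5^1*7^1*1787^1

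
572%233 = 106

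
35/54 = 35/54 = 0.65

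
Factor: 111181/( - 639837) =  - 3^ ( - 2 )*7^2* 11^( - 1) * 23^ (- 1)*281^ ( - 1 )*2269^1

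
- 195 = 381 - 576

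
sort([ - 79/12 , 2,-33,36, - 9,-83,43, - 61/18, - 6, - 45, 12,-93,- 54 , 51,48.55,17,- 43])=[  -  93, - 83, - 54,-45, - 43,-33, - 9, - 79/12, -6 , - 61/18, 2, 12,17, 36,  43,48.55,51 ] 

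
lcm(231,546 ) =6006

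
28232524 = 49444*571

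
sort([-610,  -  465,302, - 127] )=[ - 610, - 465, - 127, 302 ] 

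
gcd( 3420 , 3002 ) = 38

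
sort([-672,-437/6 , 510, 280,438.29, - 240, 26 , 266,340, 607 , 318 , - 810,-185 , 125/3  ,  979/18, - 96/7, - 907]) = [ - 907,-810, - 672 , -240, - 185,-437/6, - 96/7, 26, 125/3,979/18 , 266, 280 , 318, 340,438.29 , 510,607 ] 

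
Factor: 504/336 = 2^( - 1)*3^1 = 3/2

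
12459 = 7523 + 4936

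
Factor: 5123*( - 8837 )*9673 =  - 17^1*47^1*109^1*569^1 * 8837^1 = -437915582023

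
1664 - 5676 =  -  4012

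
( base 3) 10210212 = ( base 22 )5g5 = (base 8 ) 5331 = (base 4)223121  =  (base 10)2777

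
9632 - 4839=4793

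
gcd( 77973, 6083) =553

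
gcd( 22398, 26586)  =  6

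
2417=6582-4165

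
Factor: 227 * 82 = 2^1*41^1*227^1= 18614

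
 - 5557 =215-5772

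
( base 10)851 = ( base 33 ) PQ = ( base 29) 10A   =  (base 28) 12B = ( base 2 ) 1101010011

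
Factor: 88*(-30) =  - 2640= - 2^4*3^1*5^1  *11^1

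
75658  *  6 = 453948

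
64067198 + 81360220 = 145427418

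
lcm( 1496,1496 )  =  1496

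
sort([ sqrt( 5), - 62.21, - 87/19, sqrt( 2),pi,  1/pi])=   [ - 62.21, - 87/19, 1/pi , sqrt( 2), sqrt( 5),  pi]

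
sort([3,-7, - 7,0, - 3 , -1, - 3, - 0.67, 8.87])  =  [ - 7,  -  7, - 3, - 3, - 1, - 0.67, 0,3 , 8.87]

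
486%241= 4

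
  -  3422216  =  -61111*56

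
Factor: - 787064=-2^3*37^1*2659^1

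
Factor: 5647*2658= 2^1*3^1*443^1*5647^1= 15009726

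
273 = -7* ( - 39 ) 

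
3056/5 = 611 +1/5 =611.20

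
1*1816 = 1816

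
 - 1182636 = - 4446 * 266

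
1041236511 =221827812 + 819408699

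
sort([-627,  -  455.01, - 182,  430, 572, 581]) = [ - 627, - 455.01 , - 182 , 430 , 572 , 581]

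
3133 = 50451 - 47318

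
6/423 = 2/141 = 0.01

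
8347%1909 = 711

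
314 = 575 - 261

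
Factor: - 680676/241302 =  - 866/307 = - 2^1* 307^( - 1 ) * 433^1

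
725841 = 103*7047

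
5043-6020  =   - 977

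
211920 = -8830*(  -  24)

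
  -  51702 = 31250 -82952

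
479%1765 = 479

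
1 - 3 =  - 2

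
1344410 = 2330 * 577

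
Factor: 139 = 139^1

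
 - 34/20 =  - 2+ 3/10 = -1.70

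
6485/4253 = 1+2232/4253 = 1.52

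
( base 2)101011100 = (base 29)c0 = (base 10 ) 348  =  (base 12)250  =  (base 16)15C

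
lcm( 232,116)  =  232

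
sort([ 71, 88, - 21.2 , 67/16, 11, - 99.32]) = [ - 99.32, - 21.2  ,  67/16, 11, 71,88 ] 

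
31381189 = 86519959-55138770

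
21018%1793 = 1295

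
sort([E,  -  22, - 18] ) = [-22,-18, E] 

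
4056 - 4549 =-493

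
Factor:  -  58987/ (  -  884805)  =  1/15 = 3^( - 1) *5^ ( - 1 )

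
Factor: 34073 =13^1 * 2621^1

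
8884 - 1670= 7214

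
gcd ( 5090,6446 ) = 2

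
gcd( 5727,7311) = 3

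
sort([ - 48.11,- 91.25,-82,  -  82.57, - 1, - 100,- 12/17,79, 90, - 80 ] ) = [ - 100,-91.25, - 82.57, - 82, - 80,-48.11, - 1,  -  12/17, 79, 90] 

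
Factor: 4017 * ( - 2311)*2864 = -26587333968 = - 2^4*3^1*13^1*103^1 * 179^1*2311^1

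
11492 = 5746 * 2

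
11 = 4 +7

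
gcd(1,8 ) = 1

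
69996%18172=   15480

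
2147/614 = 3+305/614= 3.50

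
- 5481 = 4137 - 9618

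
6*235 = 1410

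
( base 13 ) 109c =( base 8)4426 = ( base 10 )2326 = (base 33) 24G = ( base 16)916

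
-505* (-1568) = 791840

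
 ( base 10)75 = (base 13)5A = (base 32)2B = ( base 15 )50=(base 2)1001011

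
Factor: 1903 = 11^1 * 173^1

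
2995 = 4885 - 1890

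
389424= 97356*4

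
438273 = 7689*57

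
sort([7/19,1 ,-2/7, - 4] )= [ - 4,  -  2/7,7/19,1 ] 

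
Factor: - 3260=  - 2^2  *  5^1*163^1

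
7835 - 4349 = 3486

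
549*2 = 1098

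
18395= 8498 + 9897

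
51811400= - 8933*(-5800) 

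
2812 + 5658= 8470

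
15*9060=135900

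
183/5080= 183/5080 =0.04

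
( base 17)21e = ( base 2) 1001100001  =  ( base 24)119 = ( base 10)609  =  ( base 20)1a9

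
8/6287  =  8/6287 =0.00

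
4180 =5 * 836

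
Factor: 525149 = 61^1 * 8609^1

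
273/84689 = 273/84689= 0.00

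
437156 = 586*746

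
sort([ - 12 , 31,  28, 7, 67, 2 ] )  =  [ - 12  ,  2 , 7, 28, 31, 67] 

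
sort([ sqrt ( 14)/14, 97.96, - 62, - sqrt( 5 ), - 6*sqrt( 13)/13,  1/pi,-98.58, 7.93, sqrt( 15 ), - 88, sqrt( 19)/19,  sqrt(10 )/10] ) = [ - 98.58,  -  88, - 62, - sqrt (5), - 6*sqrt(13)/13,sqrt( 19) /19, sqrt( 14)/14,sqrt( 10) /10 , 1/pi,sqrt( 15 ), 7.93,97.96]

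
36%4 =0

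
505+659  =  1164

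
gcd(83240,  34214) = 2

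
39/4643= 39/4643 = 0.01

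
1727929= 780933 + 946996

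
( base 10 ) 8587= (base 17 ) 1CC2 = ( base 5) 233322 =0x218B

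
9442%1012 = 334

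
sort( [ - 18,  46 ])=[ - 18, 46]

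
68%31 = 6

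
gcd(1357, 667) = 23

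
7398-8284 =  - 886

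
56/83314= 4/5951 = 0.00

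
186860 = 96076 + 90784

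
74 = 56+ 18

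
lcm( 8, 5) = 40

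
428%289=139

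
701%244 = 213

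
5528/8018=2764/4009 = 0.69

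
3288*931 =3061128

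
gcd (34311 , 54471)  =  3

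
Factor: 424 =2^3*53^1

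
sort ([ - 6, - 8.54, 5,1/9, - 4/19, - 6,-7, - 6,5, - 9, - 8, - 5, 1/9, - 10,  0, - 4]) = [ - 10, - 9, - 8.54, - 8,-7, -6,  -  6, - 6, - 5,-4,-4/19, 0 , 1/9 , 1/9 , 5,5 ] 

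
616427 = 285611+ 330816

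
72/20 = 18/5 = 3.60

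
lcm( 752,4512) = 4512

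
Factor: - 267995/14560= -2^(- 5)*19^1*31^1 = - 589/32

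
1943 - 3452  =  -1509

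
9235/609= 9235/609 = 15.16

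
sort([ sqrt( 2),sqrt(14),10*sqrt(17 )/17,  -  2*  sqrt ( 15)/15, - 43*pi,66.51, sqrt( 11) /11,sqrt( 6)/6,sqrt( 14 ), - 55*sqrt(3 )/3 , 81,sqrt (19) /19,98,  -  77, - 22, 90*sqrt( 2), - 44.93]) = [ - 43*pi,-77, - 44.93, -55*sqrt(3 ) /3, - 22,- 2*sqrt( 15)/15 , sqrt(19 ) /19 , sqrt( 11)/11 , sqrt( 6 ) /6, sqrt(2), 10 * sqrt (17) /17, sqrt( 14 ),  sqrt ( 14),66.51,81,98, 90*sqrt( 2)]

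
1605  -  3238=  - 1633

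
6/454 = 3/227 = 0.01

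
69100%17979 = 15163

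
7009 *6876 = 48193884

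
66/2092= 33/1046 = 0.03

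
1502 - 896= 606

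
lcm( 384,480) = 1920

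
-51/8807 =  - 51/8807  =  - 0.01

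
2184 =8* 273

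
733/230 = 733/230=   3.19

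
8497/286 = 8497/286 =29.71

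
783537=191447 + 592090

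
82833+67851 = 150684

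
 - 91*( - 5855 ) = 532805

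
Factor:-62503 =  - 7^1*8929^1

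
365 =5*73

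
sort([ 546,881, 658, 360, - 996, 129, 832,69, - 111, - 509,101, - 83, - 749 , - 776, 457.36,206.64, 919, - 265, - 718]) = [ - 996,- 776, - 749,-718, - 509,  -  265,-111,  -  83, 69, 101,129, 206.64, 360, 457.36,546, 658 , 832, 881, 919]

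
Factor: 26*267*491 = 3408522 = 2^1*3^1*13^1*89^1*491^1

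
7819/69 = 113 + 22/69 = 113.32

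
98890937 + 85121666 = 184012603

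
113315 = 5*22663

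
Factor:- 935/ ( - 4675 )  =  5^ (  -  1 ) = 1/5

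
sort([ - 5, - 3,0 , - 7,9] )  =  [ - 7, - 5,-3, 0, 9 ] 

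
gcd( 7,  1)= 1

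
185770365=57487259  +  128283106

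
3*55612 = 166836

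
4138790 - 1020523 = 3118267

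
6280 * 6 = 37680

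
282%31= 3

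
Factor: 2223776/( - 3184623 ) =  - 2^5*3^( - 3 )*13^( - 1)*43^ ( - 1 )*211^(  -  1)*69493^1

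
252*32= 8064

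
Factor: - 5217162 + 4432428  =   - 2^1*3^1*31^1*4219^1  =  - 784734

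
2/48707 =2/48707 = 0.00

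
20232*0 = 0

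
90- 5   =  85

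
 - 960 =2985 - 3945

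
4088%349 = 249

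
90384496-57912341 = 32472155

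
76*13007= 988532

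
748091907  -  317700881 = 430391026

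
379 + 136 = 515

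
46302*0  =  0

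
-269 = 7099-7368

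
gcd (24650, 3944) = 986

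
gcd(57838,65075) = 1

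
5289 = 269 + 5020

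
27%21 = 6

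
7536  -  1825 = 5711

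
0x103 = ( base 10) 259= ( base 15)124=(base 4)10003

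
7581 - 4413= 3168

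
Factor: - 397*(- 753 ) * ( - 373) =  - 111504993 = - 3^1*251^1 * 373^1*397^1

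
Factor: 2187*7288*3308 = 2^5*3^7  *  827^1*911^1 = 52725735648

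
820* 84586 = 69360520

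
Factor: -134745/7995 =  - 691/41 = - 41^(- 1)*691^1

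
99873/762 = 131 + 17/254 = 131.07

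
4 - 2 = 2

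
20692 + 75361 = 96053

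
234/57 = 4+2/19 = 4.11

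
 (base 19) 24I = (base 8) 1460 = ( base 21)1hi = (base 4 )30300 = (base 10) 816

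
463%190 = 83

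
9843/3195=3281/1065 = 3.08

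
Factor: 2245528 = 2^3*29^1*9679^1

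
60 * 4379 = 262740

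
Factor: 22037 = 22037^1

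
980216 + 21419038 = 22399254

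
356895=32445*11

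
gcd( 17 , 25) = 1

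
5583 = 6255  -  672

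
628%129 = 112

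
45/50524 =45/50524 = 0.00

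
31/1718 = 31/1718 = 0.02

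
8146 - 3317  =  4829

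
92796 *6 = 556776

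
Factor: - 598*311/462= - 92989/231 = -3^( - 1 )*7^( - 1)*11^(  -  1) *13^1*23^1 * 311^1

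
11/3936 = 11/3936 = 0.00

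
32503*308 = 10010924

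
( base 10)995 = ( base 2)1111100011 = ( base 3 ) 1100212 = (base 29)159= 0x3E3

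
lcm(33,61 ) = 2013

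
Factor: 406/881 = 2^1 * 7^1*29^1 * 881^( - 1)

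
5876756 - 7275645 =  - 1398889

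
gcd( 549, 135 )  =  9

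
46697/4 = 46697/4  =  11674.25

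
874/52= 437/26 = 16.81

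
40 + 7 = 47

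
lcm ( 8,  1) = 8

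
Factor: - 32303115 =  - 3^2 * 5^1*13^1*55219^1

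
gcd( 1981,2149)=7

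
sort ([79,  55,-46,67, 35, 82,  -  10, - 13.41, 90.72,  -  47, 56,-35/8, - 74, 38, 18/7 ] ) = [ - 74,-47,- 46, - 13.41, - 10, - 35/8, 18/7 , 35,  38, 55, 56,67,79,82,  90.72] 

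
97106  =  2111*46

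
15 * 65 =975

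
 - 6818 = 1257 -8075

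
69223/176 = 6293/16= 393.31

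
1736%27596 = 1736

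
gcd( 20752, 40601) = 1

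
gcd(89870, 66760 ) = 10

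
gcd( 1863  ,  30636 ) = 207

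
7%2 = 1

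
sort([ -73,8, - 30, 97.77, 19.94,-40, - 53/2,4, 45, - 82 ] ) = [  -  82,  -  73, - 40,-30, - 53/2, 4 , 8 , 19.94, 45,  97.77]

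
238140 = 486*490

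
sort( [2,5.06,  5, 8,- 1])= [ - 1,2 , 5, 5.06,8]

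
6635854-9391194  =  -2755340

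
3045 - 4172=-1127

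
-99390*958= - 95215620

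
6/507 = 2/169=0.01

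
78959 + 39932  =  118891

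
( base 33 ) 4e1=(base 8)11323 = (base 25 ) 7HJ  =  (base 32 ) 4MJ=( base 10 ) 4819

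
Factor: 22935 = 3^1 * 5^1*11^1 * 139^1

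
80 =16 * 5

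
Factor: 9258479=1327^1*6977^1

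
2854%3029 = 2854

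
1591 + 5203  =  6794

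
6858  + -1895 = 4963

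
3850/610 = 6 + 19/61 = 6.31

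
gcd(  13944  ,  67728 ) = 1992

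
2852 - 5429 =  - 2577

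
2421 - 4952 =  - 2531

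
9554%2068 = 1282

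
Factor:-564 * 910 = - 513240 = - 2^3*3^1*5^1*7^1 * 13^1*47^1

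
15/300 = 1/20 = 0.05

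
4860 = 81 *60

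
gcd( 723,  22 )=1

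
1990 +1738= 3728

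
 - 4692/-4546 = 2346/2273 = 1.03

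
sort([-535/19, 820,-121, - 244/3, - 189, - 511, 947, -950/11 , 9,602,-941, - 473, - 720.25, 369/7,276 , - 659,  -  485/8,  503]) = [ - 941, - 720.25,-659,-511,  -  473, - 189,-121  ,-950/11, - 244/3,  -  485/8, - 535/19,9,  369/7,276,503,602,820 , 947] 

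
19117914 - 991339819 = -972221905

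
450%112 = 2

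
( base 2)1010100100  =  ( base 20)1dg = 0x2A4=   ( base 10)676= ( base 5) 10201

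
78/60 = 13/10 = 1.30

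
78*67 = 5226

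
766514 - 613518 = 152996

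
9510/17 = 9510/17 =559.41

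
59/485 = 59/485 = 0.12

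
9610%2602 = 1804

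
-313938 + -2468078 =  - 2782016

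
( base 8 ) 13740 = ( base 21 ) DI1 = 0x17e0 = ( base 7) 23551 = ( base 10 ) 6112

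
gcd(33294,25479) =3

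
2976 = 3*992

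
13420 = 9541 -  - 3879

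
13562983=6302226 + 7260757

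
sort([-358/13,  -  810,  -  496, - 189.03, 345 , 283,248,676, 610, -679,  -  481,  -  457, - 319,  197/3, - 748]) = [ - 810, - 748,-679 , - 496,-481, - 457, - 319,-189.03,-358/13,197/3, 248, 283, 345 , 610,676 ] 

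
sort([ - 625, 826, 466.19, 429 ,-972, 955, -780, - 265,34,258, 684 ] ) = [ - 972,  -  780, - 625, - 265 , 34,258, 429,466.19,  684, 826, 955 ]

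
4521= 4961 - 440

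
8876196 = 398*22302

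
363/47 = 7 + 34/47  =  7.72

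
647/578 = 647/578 = 1.12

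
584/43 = 584/43 = 13.58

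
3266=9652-6386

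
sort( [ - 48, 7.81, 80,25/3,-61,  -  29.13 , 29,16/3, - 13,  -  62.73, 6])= [ -62.73,  -  61, - 48, - 29.13,  -  13, 16/3,6 , 7.81, 25/3, 29,80 ] 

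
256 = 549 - 293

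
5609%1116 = 29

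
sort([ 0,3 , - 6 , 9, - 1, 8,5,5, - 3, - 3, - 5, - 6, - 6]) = [ - 6, - 6, - 6,  -  5,-3, - 3,- 1,0, 3,5,5,8 , 9] 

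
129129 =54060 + 75069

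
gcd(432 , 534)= 6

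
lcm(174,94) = 8178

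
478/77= 478/77 = 6.21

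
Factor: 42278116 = 2^2*17^1*19^1 * 43^1*761^1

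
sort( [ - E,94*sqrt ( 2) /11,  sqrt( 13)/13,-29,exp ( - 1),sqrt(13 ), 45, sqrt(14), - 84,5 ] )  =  [-84, - 29, - E,sqrt(13)/13 , exp ( - 1 ) , sqrt( 13),  sqrt (14 ), 5,94*sqrt(2)/11,45 ]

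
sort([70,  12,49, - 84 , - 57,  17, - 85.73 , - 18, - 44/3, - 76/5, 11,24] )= [  -  85.73, - 84,-57, - 18, - 76/5, - 44/3, 11,12 , 17,24, 49,70] 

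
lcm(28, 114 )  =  1596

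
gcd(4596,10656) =12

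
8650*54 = 467100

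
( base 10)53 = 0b110101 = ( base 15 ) 38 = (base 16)35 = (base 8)65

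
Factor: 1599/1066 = 2^(-1 )*3^1 = 3/2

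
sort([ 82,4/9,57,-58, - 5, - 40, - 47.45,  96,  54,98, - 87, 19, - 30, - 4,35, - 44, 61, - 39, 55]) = [ - 87,-58, - 47.45, - 44,- 40, - 39,-30, - 5, - 4,4/9,19,  35,54  ,  55,57,61,82,96, 98]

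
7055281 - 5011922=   2043359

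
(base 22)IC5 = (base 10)8981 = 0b10001100010101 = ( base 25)e96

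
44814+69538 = 114352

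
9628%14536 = 9628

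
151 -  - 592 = 743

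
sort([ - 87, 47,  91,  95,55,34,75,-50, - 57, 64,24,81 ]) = [ - 87 , - 57, - 50, 24, 34, 47 , 55,64,75,81 , 91,95]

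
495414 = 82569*6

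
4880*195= 951600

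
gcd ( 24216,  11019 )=3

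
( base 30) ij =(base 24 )N7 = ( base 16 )22F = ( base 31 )I1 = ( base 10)559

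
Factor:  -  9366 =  - 2^1*3^1 *7^1*223^1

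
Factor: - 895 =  - 5^1*179^1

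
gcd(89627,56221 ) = 1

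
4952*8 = 39616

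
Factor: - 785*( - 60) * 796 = 37491600 = 2^4 * 3^1*5^2*157^1*199^1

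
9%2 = 1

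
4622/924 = 5 + 1/462 = 5.00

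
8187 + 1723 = 9910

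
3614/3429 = 1 + 185/3429 = 1.05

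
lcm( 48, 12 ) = 48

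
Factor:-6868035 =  - 3^2*5^1*152623^1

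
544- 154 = 390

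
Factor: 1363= 29^1*47^1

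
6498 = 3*2166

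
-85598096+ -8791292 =-94389388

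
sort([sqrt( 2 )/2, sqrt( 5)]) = [sqrt( 2)/2,sqrt(5 )]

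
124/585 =124/585  =  0.21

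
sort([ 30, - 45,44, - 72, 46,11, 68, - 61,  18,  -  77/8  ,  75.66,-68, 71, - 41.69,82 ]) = [ - 72, - 68,-61, - 45, - 41.69, - 77/8,  11, 18,30,44,  46,  68,71,75.66 , 82]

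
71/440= 71/440 = 0.16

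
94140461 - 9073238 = 85067223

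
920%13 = 10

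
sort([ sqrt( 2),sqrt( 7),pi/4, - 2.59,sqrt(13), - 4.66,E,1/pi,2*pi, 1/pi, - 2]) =[ - 4.66, - 2.59,-2 , 1/pi,1/pi,pi/4,sqrt( 2), sqrt( 7),E,sqrt(13), 2*pi ]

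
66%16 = 2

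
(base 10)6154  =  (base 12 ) 368A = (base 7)23641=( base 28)7NM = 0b1100000001010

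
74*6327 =468198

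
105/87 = 1  +  6/29 = 1.21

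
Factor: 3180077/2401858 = 2^ ( - 1 )*281^1 * 11317^1*  1200929^( - 1)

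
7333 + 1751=9084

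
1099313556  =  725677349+373636207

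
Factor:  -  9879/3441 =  - 89/31 = - 31^( - 1)*89^1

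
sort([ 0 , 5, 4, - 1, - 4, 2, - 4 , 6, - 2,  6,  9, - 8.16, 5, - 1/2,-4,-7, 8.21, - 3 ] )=[ - 8.16, - 7, - 4,-4 , - 4,- 3 , - 2,  -  1, - 1/2, 0,2, 4,5,5 , 6,  6,8.21,9 ] 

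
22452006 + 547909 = 22999915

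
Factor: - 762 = - 2^1*3^1*127^1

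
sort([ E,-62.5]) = [ - 62.5, E ]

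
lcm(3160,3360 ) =265440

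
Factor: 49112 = 2^3*7^1  *877^1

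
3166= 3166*1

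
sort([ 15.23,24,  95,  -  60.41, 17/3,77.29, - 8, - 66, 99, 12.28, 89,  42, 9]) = [ - 66, - 60.41, - 8,17/3,  9, 12.28,  15.23, 24, 42,77.29,89 , 95,  99] 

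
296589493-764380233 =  - 467790740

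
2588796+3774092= 6362888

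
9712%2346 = 328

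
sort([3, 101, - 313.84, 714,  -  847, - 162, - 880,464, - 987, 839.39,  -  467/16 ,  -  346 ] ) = [ - 987, - 880, - 847, - 346, -313.84, - 162, -467/16, 3, 101,  464, 714, 839.39]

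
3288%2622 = 666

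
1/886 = 1/886 = 0.00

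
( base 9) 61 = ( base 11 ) 50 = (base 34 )1l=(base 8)67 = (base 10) 55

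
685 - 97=588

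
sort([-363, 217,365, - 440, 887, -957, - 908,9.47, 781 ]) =[ - 957, - 908, - 440, - 363, 9.47, 217, 365 , 781,887] 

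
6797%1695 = 17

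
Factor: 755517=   3^1*7^1*35977^1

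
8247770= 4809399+3438371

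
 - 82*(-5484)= 449688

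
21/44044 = 3/6292 = 0.00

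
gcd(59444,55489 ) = 7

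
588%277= 34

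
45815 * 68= 3115420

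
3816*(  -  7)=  - 26712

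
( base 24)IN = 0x1C7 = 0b111000111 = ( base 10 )455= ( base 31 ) el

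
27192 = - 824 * ( - 33)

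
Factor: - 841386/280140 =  - 2^( - 1)*5^ ( - 1) * 13^1*29^ (  -  1) * 67^1 = -  871/290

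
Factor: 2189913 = 3^1*11^1*66361^1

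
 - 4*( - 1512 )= 6048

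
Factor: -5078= - 2^1*2539^1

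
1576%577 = 422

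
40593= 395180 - 354587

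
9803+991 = 10794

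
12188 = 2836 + 9352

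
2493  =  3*831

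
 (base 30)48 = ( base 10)128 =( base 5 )1003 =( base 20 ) 68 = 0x80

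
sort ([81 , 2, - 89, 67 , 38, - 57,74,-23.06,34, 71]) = [-89,  -  57, - 23.06 , 2 , 34,38,67,  71,  74,81 ] 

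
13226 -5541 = 7685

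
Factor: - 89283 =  - 3^1*29761^1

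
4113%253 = 65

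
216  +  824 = 1040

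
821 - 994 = -173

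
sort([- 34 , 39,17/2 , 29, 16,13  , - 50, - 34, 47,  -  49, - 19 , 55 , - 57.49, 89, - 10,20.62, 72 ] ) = [ -57.49, - 50, - 49, - 34, - 34,-19, - 10, 17/2, 13, 16, 20.62, 29,  39, 47,55 , 72,  89]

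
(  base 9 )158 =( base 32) 46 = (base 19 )71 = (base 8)206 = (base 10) 134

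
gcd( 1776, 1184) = 592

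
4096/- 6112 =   -  1 + 63/191 = -0.67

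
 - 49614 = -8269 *6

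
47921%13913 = 6182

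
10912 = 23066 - 12154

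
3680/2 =1840 =1840.00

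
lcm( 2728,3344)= 103664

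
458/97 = 4 + 70/97 = 4.72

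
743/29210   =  743/29210 =0.03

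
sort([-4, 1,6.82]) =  [-4, 1,6.82] 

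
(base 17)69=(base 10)111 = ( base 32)3f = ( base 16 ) 6F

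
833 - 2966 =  - 2133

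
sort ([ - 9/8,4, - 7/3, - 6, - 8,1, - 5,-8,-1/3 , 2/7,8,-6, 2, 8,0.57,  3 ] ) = [ - 8, - 8, - 6, - 6, - 5, - 7/3, - 9/8, - 1/3,2/7,0.57, 1, 2,3, 4, 8 , 8 ]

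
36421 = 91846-55425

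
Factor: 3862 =2^1*1931^1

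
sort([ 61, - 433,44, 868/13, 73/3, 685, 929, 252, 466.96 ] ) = [- 433, 73/3, 44, 61,868/13, 252, 466.96, 685, 929]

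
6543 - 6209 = 334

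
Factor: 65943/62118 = 2^(  -  1)*7^(  -  1)*29^( - 1 )*431^1 =431/406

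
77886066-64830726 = 13055340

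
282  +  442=724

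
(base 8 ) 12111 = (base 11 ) 39A1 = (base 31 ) 5cg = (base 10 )5193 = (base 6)40013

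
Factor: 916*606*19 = 10546824 = 2^3*3^1*19^1*101^1*229^1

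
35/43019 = 35/43019 = 0.00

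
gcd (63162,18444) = 174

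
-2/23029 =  - 2/23029 = -0.00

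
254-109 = 145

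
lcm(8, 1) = 8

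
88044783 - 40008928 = 48035855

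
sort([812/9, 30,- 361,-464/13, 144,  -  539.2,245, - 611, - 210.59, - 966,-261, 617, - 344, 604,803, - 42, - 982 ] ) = [ - 982,- 966, - 611, - 539.2,- 361,  -  344, - 261, - 210.59, - 42,-464/13, 30, 812/9,144,  245, 604, 617, 803] 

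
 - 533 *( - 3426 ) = 1826058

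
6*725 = 4350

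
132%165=132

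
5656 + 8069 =13725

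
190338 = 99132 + 91206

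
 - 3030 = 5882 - 8912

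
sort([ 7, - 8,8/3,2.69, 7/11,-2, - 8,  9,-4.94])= [-8,  -  8, -4.94, - 2,7/11,8/3,2.69,  7, 9]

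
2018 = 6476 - 4458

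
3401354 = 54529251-51127897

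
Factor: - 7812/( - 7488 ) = 217/208 =2^ ( - 4)*7^1 * 13^(-1)*31^1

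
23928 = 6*3988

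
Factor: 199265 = 5^1*11^1 * 3623^1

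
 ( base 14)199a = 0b1001000100100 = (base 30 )54O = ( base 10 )4644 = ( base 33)48O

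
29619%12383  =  4853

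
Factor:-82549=  -  82549^1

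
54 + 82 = 136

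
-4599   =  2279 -6878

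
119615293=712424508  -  592809215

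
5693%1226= 789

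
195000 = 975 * 200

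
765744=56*13674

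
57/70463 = 57/70463 = 0.00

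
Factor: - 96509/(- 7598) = 2^( - 1)*7^1 * 17^1*29^(-1 )  *131^(-1 )*811^1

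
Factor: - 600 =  - 2^3* 3^1*5^2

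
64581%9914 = 5097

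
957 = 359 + 598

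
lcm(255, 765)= 765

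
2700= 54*50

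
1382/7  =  197 + 3/7= 197.43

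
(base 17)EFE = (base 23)83e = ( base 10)4315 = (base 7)15403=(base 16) 10db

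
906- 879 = 27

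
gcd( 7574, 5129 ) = 1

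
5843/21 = 5843/21=278.24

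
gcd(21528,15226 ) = 46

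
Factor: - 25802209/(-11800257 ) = 3^( - 1)*7^( - 1)*17^2* 19^1*37^1 * 127^1*561917^( - 1)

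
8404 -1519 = 6885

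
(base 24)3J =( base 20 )4B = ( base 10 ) 91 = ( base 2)1011011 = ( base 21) 47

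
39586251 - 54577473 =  - 14991222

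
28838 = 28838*1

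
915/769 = 1  +  146/769= 1.19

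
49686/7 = 7098 = 7098.00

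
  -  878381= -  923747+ 45366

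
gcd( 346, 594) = 2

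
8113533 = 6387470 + 1726063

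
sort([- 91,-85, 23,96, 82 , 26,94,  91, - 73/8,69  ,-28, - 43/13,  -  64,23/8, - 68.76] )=[ - 91, - 85, - 68.76,-64, - 28, - 73/8, - 43/13, 23/8,  23,26, 69,82,91, 94,96]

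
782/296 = 2 + 95/148 = 2.64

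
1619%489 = 152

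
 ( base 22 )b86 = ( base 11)4156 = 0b1010110000010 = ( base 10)5506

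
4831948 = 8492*569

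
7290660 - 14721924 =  -7431264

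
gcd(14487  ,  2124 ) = 3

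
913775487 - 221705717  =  692069770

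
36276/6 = 6046 = 6046.00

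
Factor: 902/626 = 451/313 = 11^1*41^1 * 313^( - 1 )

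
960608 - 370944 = 589664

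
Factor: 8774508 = 2^2*3^1*731209^1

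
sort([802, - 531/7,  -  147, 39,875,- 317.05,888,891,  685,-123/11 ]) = [ - 317.05,-147, - 531/7 , - 123/11, 39, 685, 802, 875, 888, 891 ]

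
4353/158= 4353/158 = 27.55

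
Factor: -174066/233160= - 2^( - 2)*5^( - 1)*29^( -1)* 433^1 = -433/580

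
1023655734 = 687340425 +336315309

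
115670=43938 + 71732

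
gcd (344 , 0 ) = 344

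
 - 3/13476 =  - 1/4492 = - 0.00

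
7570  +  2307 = 9877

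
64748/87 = 744  +  20/87 = 744.23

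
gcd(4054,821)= 1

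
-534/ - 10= 53+2/5 = 53.40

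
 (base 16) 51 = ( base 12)69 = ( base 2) 1010001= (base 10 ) 81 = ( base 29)2N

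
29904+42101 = 72005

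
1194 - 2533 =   -  1339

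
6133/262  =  23 + 107/262 = 23.41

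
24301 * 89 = 2162789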